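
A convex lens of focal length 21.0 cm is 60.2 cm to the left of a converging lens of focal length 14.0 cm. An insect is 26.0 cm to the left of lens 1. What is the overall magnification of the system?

Lens 1: 1/d_i1 = 1/(21.0) − 1/(26.0) = 0.009158, so d_i1 = 109.2 cm; m₁ = −d_i1/d_o1 = -4.200.
d_o2 = 60.2 − (109.2) = -49.00 cm (virtual object).
Lens 2: 1/d_i2 = 1/(14.0) − 1/(-49.00) = 0.09184, so d_i2 = 10.89 cm; m₂ = −d_i2/d_o2 = +0.2222.
m = m₁·m₂ = (-4.200)(+0.2222) = -0.933.

m = -0.933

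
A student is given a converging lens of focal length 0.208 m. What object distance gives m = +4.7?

m = −d_i/d_o ⇒ d_i = −m·d_o.
1/f = 1/d_o + 1/d_i = 1/d_o − 1/(m·d_o) = (1 − 1/m)/d_o, so d_o = f(1 − 1/m) = (0.2080)(1 − 1/(+4.7)) = 0.164 m.

0.164 m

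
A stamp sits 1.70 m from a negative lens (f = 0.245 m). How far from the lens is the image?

0.214 m

For a negative lens, f = -0.245 m.
Thin-lens equation: 1/s_i = 1/f − 1/s_o = 1/(-0.2450) − 1/(1.70) = -4.082 − 0.5882 = -4.670, so s_i = -0.214 m.
The image is virtual, upright and reduced, on the same side as the object.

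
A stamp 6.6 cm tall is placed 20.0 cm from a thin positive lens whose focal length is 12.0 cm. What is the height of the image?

9.90 cm

1/d_i = 1/f − 1/d_o = 1/(12.00) − 1/(20.0) = 0.03333, so d_i = 30.00 cm.
m = −d_i/d_o = -1.500.
|h_i| = |m|·h_o = 1.500 × 6.6 = 9.90 cm. The image is real, inverted and enlarged, on the far side of the lens.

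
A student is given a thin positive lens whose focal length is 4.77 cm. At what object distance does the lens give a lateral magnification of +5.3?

3.87 cm

m = −d_i/d_o ⇒ d_i = −m·d_o.
1/f = 1/d_o + 1/d_i = 1/d_o − 1/(m·d_o) = (1 − 1/m)/d_o, so d_o = f(1 − 1/m) = (4.770)(1 − 1/(+5.3)) = 3.87 cm.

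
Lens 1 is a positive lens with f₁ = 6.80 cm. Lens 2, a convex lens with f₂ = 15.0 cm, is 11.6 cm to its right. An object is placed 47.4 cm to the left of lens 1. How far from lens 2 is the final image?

4.84 cm

Lens 1: 1/d_i1 = 1/f₁ − 1/d_o1 = 1/(6.80) − 1/(47.4) = 0.1260, so d_i1 = 7.939 cm.
The intermediate image is 7.939 cm to the right of lens 1, which is 11.6 − (7.939) = 3.661 cm to the left of lens 2, so d_o2 = +3.661 cm.
Lens 2: 1/d_i2 = 1/f₂ − 1/d_o2 = 1/(15.0) − 1/(3.661) = -0.2065, so d_i2 = -4.84 cm.
The final image is virtual, 4.84 cm to the left of lens 2 (overall magnification ≈ -0.22).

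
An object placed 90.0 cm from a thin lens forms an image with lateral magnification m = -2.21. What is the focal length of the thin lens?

m = −d_i/d_o ⇒ d_i = −m·d_o = −(-2.21)·(90.0) = 198.9 cm.
1/f = 1/d_o + 1/d_i = 1/(90.0) + 1/(198.9) = 0.01614, so f = 62.0 cm.
Since f is positive, the thin lens is converging.

f = 62.0 cm (converging)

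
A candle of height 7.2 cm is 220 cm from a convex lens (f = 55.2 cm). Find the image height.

2.41 cm

1/d_i = 1/f − 1/d_o = 1/(55.20) − 1/(220) = 0.01357, so d_i = 73.69 cm.
m = −d_i/d_o = -0.3350.
|h_i| = |m|·h_o = 0.3350 × 7.2 = 2.41 cm. The image is real, inverted and reduced, on the far side of the lens.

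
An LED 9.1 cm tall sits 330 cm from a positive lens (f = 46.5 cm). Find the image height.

1/d_i = 1/f − 1/d_o = 1/(46.50) − 1/(330) = 0.01848, so d_i = 54.13 cm.
m = −d_i/d_o = -0.1640.
|h_i| = |m|·h_o = 0.1640 × 9.1 = 1.49 cm. The image is real, inverted and reduced, on the far side of the lens.

1.49 cm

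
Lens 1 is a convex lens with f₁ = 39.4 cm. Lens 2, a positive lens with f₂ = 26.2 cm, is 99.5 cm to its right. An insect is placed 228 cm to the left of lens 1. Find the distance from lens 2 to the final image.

52.9 cm

Lens 1: 1/d_i1 = 1/f₁ − 1/d_o1 = 1/(39.4) − 1/(228) = 0.02099, so d_i1 = 47.63 cm.
The intermediate image is 47.63 cm to the right of lens 1, which is 99.5 − (47.63) = 51.87 cm to the left of lens 2, so d_o2 = +51.87 cm.
Lens 2: 1/d_i2 = 1/f₂ − 1/d_o2 = 1/(26.2) − 1/(51.87) = 0.01889, so d_i2 = 52.9 cm.
The final image is real, 52.9 cm to the right of lens 2 (overall magnification ≈ 0.21).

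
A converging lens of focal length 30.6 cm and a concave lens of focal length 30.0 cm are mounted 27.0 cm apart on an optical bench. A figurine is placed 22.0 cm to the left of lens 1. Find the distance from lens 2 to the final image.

Lens 1: 1/d_i1 = 1/f₁ − 1/d_o1 = 1/(30.6) − 1/(22.0) = -0.01277, so d_i1 = -78.28 cm.
The intermediate image is 78.28 cm to the left of lens 1 (virtual), which is 27.0 − (-78.28) = 105.3 cm to the left of lens 2, so d_o2 = +105.3 cm.
Lens 2 is diverging, so f₂ = −30.0 cm.
Lens 2: 1/d_i2 = 1/f₂ − 1/d_o2 = 1/(-30.0) − 1/(105.3) = -0.04283, so d_i2 = -23.3 cm.
The final image is virtual, 23.3 cm to the left of lens 2 (overall magnification ≈ 0.79).

23.3 cm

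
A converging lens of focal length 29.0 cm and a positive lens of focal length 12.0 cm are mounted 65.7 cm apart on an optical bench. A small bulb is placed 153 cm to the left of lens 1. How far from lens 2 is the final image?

Lens 1: 1/d_i1 = 1/f₁ − 1/d_o1 = 1/(29.0) − 1/(153) = 0.02795, so d_i1 = 35.78 cm.
The intermediate image is 35.78 cm to the right of lens 1, which is 65.7 − (35.78) = 29.92 cm to the left of lens 2, so d_o2 = +29.92 cm.
Lens 2: 1/d_i2 = 1/f₂ − 1/d_o2 = 1/(12.0) − 1/(29.92) = 0.04991, so d_i2 = 20.0 cm.
The final image is real, 20.0 cm to the right of lens 2 (overall magnification ≈ 0.16).

20.0 cm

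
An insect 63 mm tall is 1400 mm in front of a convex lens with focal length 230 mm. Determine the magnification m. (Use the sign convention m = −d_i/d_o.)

m = -0.197

1/d_i = 1/f − 1/d_o = 1/(230.0) − 1/(1400) = 0.003634, so d_i = 275.2 mm.
m = −d_i/d_o = −(275.2)/(1400) = -0.197.
The image is real, inverted and reduced, on the far side of the lens.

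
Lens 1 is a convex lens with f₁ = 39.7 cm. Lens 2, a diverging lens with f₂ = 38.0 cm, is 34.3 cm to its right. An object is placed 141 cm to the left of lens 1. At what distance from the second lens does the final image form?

Lens 1: 1/d_i1 = 1/f₁ − 1/d_o1 = 1/(39.7) − 1/(141) = 0.01810, so d_i1 = 55.26 cm.
The intermediate image is 55.26 cm to the right of lens 1, which lies 20.96 cm to the right of lens 2 — a virtual object — so d_o2 = −20.96 cm.
Lens 2 is diverging, so f₂ = −38.0 cm.
Lens 2: 1/d_i2 = 1/f₂ − 1/d_o2 = 1/(-38.0) − 1/(-20.96) = 0.02139, so d_i2 = 46.7 cm.
The final image is real, 46.7 cm to the right of lens 2 (overall magnification ≈ -0.87).

46.7 cm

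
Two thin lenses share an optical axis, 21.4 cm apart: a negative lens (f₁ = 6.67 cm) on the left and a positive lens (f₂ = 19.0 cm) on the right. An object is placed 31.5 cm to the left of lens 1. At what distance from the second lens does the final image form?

64.7 cm

Lens 1 is diverging, so f₁ = −6.67 cm.
Lens 1: 1/d_i1 = 1/f₁ − 1/d_o1 = 1/(-6.67) − 1/(31.5) = -0.1817, so d_i1 = -5.504 cm.
The intermediate image is 5.504 cm to the left of lens 1 (virtual), which is 21.4 − (-5.504) = 26.90 cm to the left of lens 2, so d_o2 = +26.90 cm.
Lens 2: 1/d_i2 = 1/f₂ − 1/d_o2 = 1/(19.0) − 1/(26.90) = 0.01546, so d_i2 = 64.7 cm.
The final image is real, 64.7 cm to the right of lens 2 (overall magnification ≈ -0.42).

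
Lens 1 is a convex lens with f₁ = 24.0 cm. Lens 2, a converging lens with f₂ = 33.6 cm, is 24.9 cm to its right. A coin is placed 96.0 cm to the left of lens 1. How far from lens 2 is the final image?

5.86 cm

Lens 1: 1/d_i1 = 1/f₁ − 1/d_o1 = 1/(24.0) − 1/(96.0) = 0.03125, so d_i1 = 32.00 cm.
The intermediate image is 32.00 cm to the right of lens 1, which lies 7.100 cm to the right of lens 2 — a virtual object — so d_o2 = −7.100 cm.
Lens 2: 1/d_i2 = 1/f₂ − 1/d_o2 = 1/(33.6) − 1/(-7.100) = 0.1706, so d_i2 = 5.86 cm.
The final image is real, 5.86 cm to the right of lens 2 (overall magnification ≈ -0.28).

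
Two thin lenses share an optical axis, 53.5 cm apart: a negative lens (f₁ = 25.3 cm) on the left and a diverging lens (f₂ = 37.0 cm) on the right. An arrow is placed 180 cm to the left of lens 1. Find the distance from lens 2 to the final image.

24.9 cm

Lens 1 is diverging, so f₁ = −25.3 cm.
Lens 1: 1/d_i1 = 1/f₁ − 1/d_o1 = 1/(-25.3) − 1/(180) = -0.04508, so d_i1 = -22.18 cm.
The intermediate image is 22.18 cm to the left of lens 1 (virtual), which is 53.5 − (-22.18) = 75.68 cm to the left of lens 2, so d_o2 = +75.68 cm.
Lens 2 is diverging, so f₂ = −37.0 cm.
Lens 2: 1/d_i2 = 1/f₂ − 1/d_o2 = 1/(-37.0) − 1/(75.68) = -0.04024, so d_i2 = -24.9 cm.
The final image is virtual, 24.9 cm to the left of lens 2 (overall magnification ≈ 0.040).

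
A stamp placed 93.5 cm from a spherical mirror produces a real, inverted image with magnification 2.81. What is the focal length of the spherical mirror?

m = −d_i/d_o ⇒ d_i = −m·d_o = −(-2.81)·(93.5) = 262.7 cm.
1/f = 1/d_o + 1/d_i = 1/(93.5) + 1/(262.7) = 0.01450, so f = 69.0 cm.
Since f is positive, the spherical mirror is concave.

f = 69.0 cm (concave)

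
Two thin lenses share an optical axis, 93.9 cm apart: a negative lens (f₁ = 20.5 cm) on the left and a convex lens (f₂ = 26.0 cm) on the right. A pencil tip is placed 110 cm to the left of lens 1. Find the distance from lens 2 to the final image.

Lens 1 is diverging, so f₁ = −20.5 cm.
Lens 1: 1/d_i1 = 1/f₁ − 1/d_o1 = 1/(-20.5) − 1/(110) = -0.05787, so d_i1 = -17.28 cm.
The intermediate image is 17.28 cm to the left of lens 1 (virtual), which is 93.9 − (-17.28) = 111.2 cm to the left of lens 2, so d_o2 = +111.2 cm.
Lens 2: 1/d_i2 = 1/f₂ − 1/d_o2 = 1/(26.0) − 1/(111.2) = 0.02947, so d_i2 = 33.9 cm.
The final image is real, 33.9 cm to the right of lens 2 (overall magnification ≈ -0.048).

33.9 cm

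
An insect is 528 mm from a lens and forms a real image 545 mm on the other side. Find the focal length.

f = 268 mm (converging)

Real image ⇒ d_i = +545 mm.
1/f = 1/d_o + 1/d_i = 1/(528) + 1/(545) = 0.003729, so f = 268 mm.
Since f is positive, the lens is converging.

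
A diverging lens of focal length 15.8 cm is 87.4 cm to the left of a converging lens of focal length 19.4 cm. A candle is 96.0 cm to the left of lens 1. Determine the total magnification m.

m = -0.0336

f₁ = −15.8 cm (diverging).
Lens 1: 1/d_i1 = 1/(-15.8) − 1/(96.0) = -0.07371, so d_i1 = -13.57 cm; m₁ = −d_i1/d_o1 = +0.1414.
d_o2 = 87.4 − (-13.57) = 101.0 cm.
Lens 2: 1/d_i2 = 1/(19.4) − 1/(101.0) = 0.04165, so d_i2 = 24.01 cm; m₂ = −d_i2/d_o2 = -0.2377.
m = m₁·m₂ = (+0.1414)(-0.2377) = -0.0336.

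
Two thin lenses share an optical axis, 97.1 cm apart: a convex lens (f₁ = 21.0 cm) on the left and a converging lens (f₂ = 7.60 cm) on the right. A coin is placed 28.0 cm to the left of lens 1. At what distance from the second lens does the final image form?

Lens 1: 1/d_i1 = 1/f₁ − 1/d_o1 = 1/(21.0) − 1/(28.0) = 0.01190, so d_i1 = 84.00 cm.
The intermediate image is 84.00 cm to the right of lens 1, which is 97.1 − (84.00) = 13.10 cm to the left of lens 2, so d_o2 = +13.10 cm.
Lens 2: 1/d_i2 = 1/f₂ − 1/d_o2 = 1/(7.60) − 1/(13.10) = 0.05524, so d_i2 = 18.1 cm.
The final image is real, 18.1 cm to the right of lens 2 (overall magnification ≈ 4.1).

18.1 cm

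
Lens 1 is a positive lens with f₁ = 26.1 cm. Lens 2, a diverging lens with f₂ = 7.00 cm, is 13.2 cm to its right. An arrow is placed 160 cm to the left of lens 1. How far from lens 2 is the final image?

11.5 cm

Lens 1: 1/d_i1 = 1/f₁ − 1/d_o1 = 1/(26.1) − 1/(160) = 0.03206, so d_i1 = 31.19 cm.
The intermediate image is 31.19 cm to the right of lens 1, which lies 17.99 cm to the right of lens 2 — a virtual object — so d_o2 = −17.99 cm.
Lens 2 is diverging, so f₂ = −7.00 cm.
Lens 2: 1/d_i2 = 1/f₂ − 1/d_o2 = 1/(-7.00) − 1/(-17.99) = -0.08727, so d_i2 = -11.5 cm.
The final image is virtual, 11.5 cm to the left of lens 2 (overall magnification ≈ 0.12).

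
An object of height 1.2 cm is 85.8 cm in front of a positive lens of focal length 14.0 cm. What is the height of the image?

1/d_i = 1/f − 1/d_o = 1/(14.00) − 1/(85.8) = 0.05977, so d_i = 16.73 cm.
m = −d_i/d_o = -0.1950.
|h_i| = |m|·h_o = 0.1950 × 1.2 = 0.234 cm. The image is real, inverted and reduced, on the far side of the lens.

0.234 cm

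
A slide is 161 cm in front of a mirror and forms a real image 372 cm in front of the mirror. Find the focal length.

f = 112 cm (concave)

Real image ⇒ d_i = +372 cm.
1/f = 1/d_o + 1/d_i = 1/(161) + 1/(372) = 0.008899, so f = 112 cm.
Since f is positive, the mirror is concave.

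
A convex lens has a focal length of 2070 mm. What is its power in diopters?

P = +0.483 D

f = 207 cm = 2.07 m.
P = 1/f = 1/(2.07 m) = +0.483 D.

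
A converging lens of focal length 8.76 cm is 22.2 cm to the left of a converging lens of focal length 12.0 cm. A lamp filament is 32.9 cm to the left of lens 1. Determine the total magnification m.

Lens 1: 1/d_i1 = 1/(8.76) − 1/(32.9) = 0.08376, so d_i1 = 11.94 cm; m₁ = −d_i1/d_o1 = -0.3629.
d_o2 = 22.2 − (11.94) = 10.26 cm.
Lens 2: 1/d_i2 = 1/(12.0) − 1/(10.26) = -0.01413, so d_i2 = -70.76 cm; m₂ = −d_i2/d_o2 = +6.897.
m = m₁·m₂ = (-0.3629)(+6.897) = -2.50.

m = -2.50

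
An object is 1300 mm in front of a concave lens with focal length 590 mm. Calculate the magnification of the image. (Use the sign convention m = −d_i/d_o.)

For a concave lens, f = -590 mm.
1/d_i = 1/f − 1/d_o = 1/(-590.0) − 1/(1300) = -0.002464, so d_i = -405.8 mm.
m = −d_i/d_o = −(-405.8)/(1300) = +0.312.
The image is virtual, upright and reduced, on the same side as the object.

m = +0.312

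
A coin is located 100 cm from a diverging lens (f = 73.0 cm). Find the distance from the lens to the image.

For a diverging lens, f = -73.0 cm.
Thin-lens equation: 1/v = 1/f − 1/u = 1/(-73.00) − 1/(100) = -0.01370 − 0.01000 = -0.02370, so v = -42.2 cm.
The image is virtual, upright and reduced, on the same side as the object.

42.2 cm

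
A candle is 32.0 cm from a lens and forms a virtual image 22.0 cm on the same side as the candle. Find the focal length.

Virtual image ⇒ d_i = −22.0 cm.
1/f = 1/d_o + 1/d_i = 1/(32.0) + 1/(-22.0) = -0.01420, so f = -70.4 cm.
Since f is negative, the lens is diverging.

f = -70.4 cm (diverging)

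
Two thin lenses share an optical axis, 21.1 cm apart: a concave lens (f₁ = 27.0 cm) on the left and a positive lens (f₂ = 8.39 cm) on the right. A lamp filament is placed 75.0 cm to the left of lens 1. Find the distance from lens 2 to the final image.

10.6 cm

Lens 1 is diverging, so f₁ = −27.0 cm.
Lens 1: 1/d_i1 = 1/f₁ − 1/d_o1 = 1/(-27.0) − 1/(75.0) = -0.05037, so d_i1 = -19.85 cm.
The intermediate image is 19.85 cm to the left of lens 1 (virtual), which is 21.1 − (-19.85) = 40.95 cm to the left of lens 2, so d_o2 = +40.95 cm.
Lens 2: 1/d_i2 = 1/f₂ − 1/d_o2 = 1/(8.39) − 1/(40.95) = 0.09477, so d_i2 = 10.6 cm.
The final image is real, 10.6 cm to the right of lens 2 (overall magnification ≈ -0.068).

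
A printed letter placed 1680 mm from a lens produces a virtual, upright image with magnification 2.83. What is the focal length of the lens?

f = 2600 mm (converging)

m = −d_i/d_o ⇒ d_i = −m·d_o = −(+2.83)·(1680) = -4754 mm.
1/f = 1/d_o + 1/d_i = 1/(1680) + 1/(-4754) = 0.0003849, so f = 2600 mm.
Since f is positive, the lens is converging.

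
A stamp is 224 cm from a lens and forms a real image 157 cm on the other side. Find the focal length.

f = 92.3 cm (converging)

Real image ⇒ d_i = +157 cm.
1/f = 1/d_o + 1/d_i = 1/(224) + 1/(157) = 0.01083, so f = 92.3 cm.
Since f is positive, the lens is converging.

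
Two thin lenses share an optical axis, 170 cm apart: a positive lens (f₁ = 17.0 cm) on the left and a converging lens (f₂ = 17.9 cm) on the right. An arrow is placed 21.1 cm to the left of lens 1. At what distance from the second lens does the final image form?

Lens 1: 1/d_i1 = 1/f₁ − 1/d_o1 = 1/(17.0) − 1/(21.1) = 0.01143, so d_i1 = 87.49 cm.
The intermediate image is 87.49 cm to the right of lens 1, which is 170 − (87.49) = 82.51 cm to the left of lens 2, so d_o2 = +82.51 cm.
Lens 2: 1/d_i2 = 1/f₂ − 1/d_o2 = 1/(17.9) − 1/(82.51) = 0.04375, so d_i2 = 22.9 cm.
The final image is real, 22.9 cm to the right of lens 2 (overall magnification ≈ 1.1).

22.9 cm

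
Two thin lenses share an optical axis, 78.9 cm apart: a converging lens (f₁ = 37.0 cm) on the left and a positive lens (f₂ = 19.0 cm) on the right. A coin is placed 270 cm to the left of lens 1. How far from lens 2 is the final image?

Lens 1: 1/d_i1 = 1/f₁ − 1/d_o1 = 1/(37.0) − 1/(270) = 0.02332, so d_i1 = 42.88 cm.
The intermediate image is 42.88 cm to the right of lens 1, which is 78.9 − (42.88) = 36.02 cm to the left of lens 2, so d_o2 = +36.02 cm.
Lens 2: 1/d_i2 = 1/f₂ − 1/d_o2 = 1/(19.0) − 1/(36.02) = 0.02487, so d_i2 = 40.2 cm.
The final image is real, 40.2 cm to the right of lens 2 (overall magnification ≈ 0.18).

40.2 cm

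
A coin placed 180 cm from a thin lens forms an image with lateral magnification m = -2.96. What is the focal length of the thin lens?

m = −d_i/d_o ⇒ d_i = −m·d_o = −(-2.96)·(180) = 532.8 cm.
1/f = 1/d_o + 1/d_i = 1/(180) + 1/(532.8) = 0.007432, so f = 135 cm.
Since f is positive, the thin lens is converging.

f = 135 cm (converging)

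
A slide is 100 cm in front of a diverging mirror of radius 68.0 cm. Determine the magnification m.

f = R/2 = 68.0/2 = 34.00 cm; for a diverging mirror, f = -34.00 cm.
1/d_i = 1/f − 1/d_o = 1/(-34.00) − 1/(100) = -0.03941, so d_i = -25.37 cm.
m = −d_i/d_o = −(-25.37)/(100) = +0.254.
The image is virtual, upright and reduced, behind the mirror.

m = +0.254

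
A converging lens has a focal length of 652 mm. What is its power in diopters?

P = +1.53 D

f = 65.2 cm = 0.652 m.
P = 1/f = 1/(0.652 m) = +1.53 D.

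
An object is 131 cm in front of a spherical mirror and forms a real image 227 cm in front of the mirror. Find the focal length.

Real image ⇒ d_i = +227 cm.
1/f = 1/d_o + 1/d_i = 1/(131) + 1/(227) = 0.01204, so f = 83.1 cm.
Since f is positive, the spherical mirror is concave.

f = 83.1 cm (concave)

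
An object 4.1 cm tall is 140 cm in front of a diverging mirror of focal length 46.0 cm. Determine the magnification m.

For a diverging mirror, f = -46.0 cm.
1/d_i = 1/f − 1/d_o = 1/(-46.00) − 1/(140) = -0.02888, so d_i = -34.62 cm.
m = −d_i/d_o = −(-34.62)/(140) = +0.247.
The image is virtual, upright and reduced, behind the mirror.

m = +0.247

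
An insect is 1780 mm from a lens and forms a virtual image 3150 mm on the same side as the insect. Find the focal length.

Virtual image ⇒ d_i = −3150 mm.
1/f = 1/d_o + 1/d_i = 1/(1780) + 1/(-3150) = 0.0002443, so f = 4090 mm.
Since f is positive, the lens is converging.

f = 4090 mm (converging)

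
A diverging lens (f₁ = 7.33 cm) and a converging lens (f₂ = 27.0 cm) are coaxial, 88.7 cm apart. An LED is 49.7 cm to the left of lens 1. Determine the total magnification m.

f₁ = −7.33 cm (diverging).
Lens 1: 1/d_i1 = 1/(-7.33) − 1/(49.7) = -0.1565, so d_i1 = -6.388 cm; m₁ = −d_i1/d_o1 = +0.1285.
d_o2 = 88.7 − (-6.388) = 95.09 cm.
Lens 2: 1/d_i2 = 1/(27.0) − 1/(95.09) = 0.02652, so d_i2 = 37.71 cm; m₂ = −d_i2/d_o2 = -0.3965.
m = m₁·m₂ = (+0.1285)(-0.3965) = -0.0510.

m = -0.0510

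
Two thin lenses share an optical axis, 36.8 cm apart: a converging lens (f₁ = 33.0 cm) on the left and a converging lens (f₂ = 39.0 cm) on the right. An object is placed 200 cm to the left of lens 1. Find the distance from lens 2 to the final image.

2.54 cm

Lens 1: 1/d_i1 = 1/f₁ − 1/d_o1 = 1/(33.0) − 1/(200) = 0.02530, so d_i1 = 39.52 cm.
The intermediate image is 39.52 cm to the right of lens 1, which lies 2.720 cm to the right of lens 2 — a virtual object — so d_o2 = −2.720 cm.
Lens 2: 1/d_i2 = 1/f₂ − 1/d_o2 = 1/(39.0) − 1/(-2.720) = 0.3933, so d_i2 = 2.54 cm.
The final image is real, 2.54 cm to the right of lens 2 (overall magnification ≈ -0.18).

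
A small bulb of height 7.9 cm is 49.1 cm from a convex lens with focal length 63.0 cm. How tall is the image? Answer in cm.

1/d_i = 1/f − 1/d_o = 1/(63.00) − 1/(49.1) = -0.004494, so d_i = -222.5 cm.
m = −d_i/d_o = +4.532.
|h_i| = |m|·h_o = 4.532 × 7.9 = 35.8 cm. The image is virtual, upright and enlarged, on the same side as the object.

35.8 cm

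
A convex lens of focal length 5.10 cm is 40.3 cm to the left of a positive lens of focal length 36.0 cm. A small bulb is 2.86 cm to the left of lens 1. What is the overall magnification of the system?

m = -7.58

Lens 1: 1/d_i1 = 1/(5.10) − 1/(2.86) = -0.1536, so d_i1 = -6.512 cm; m₁ = −d_i1/d_o1 = +2.277.
d_o2 = 40.3 − (-6.512) = 46.81 cm.
Lens 2: 1/d_i2 = 1/(36.0) − 1/(46.81) = 0.006415, so d_i2 = 155.9 cm; m₂ = −d_i2/d_o2 = -3.330.
m = m₁·m₂ = (+2.277)(-3.330) = -7.58.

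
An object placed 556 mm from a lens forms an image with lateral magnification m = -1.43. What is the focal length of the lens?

m = −d_i/d_o ⇒ d_i = −m·d_o = −(-1.43)·(556) = 795.1 mm.
1/f = 1/d_o + 1/d_i = 1/(556) + 1/(795.1) = 0.003056, so f = 327 mm.
Since f is positive, the lens is converging.

f = 327 mm (converging)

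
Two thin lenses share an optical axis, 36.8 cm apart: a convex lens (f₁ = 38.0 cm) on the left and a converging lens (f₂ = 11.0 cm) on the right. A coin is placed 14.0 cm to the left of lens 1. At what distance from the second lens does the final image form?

13.5 cm

Lens 1: 1/d_i1 = 1/f₁ − 1/d_o1 = 1/(38.0) − 1/(14.0) = -0.04511, so d_i1 = -22.17 cm.
The intermediate image is 22.17 cm to the left of lens 1 (virtual), which is 36.8 − (-22.17) = 58.97 cm to the left of lens 2, so d_o2 = +58.97 cm.
Lens 2: 1/d_i2 = 1/f₂ − 1/d_o2 = 1/(11.0) − 1/(58.97) = 0.07395, so d_i2 = 13.5 cm.
The final image is real, 13.5 cm to the right of lens 2 (overall magnification ≈ -0.36).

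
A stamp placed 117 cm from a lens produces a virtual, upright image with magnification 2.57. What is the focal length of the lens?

f = 192 cm (converging)

m = −d_i/d_o ⇒ d_i = −m·d_o = −(+2.57)·(117) = -300.7 cm.
1/f = 1/d_o + 1/d_i = 1/(117) + 1/(-300.7) = 0.005221, so f = 192 cm.
Since f is positive, the lens is converging.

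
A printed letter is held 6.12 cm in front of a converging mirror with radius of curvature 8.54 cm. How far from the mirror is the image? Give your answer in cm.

f = R/2 = 8.54/2 = 4.270 cm.
Mirror equation: 1/s_i = 1/f − 1/s_o = 1/(4.270) − 1/(6.12) = 0.2342 − 0.1634 = 0.07079, so s_i = 14.1 cm.
The image is real, inverted and enlarged, in front of the mirror.

14.1 cm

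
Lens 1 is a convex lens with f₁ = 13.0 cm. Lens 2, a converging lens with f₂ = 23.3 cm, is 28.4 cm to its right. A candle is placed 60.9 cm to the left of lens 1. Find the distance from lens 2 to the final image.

Lens 1: 1/d_i1 = 1/f₁ − 1/d_o1 = 1/(13.0) − 1/(60.9) = 0.06050, so d_i1 = 16.53 cm.
The intermediate image is 16.53 cm to the right of lens 1, which is 28.4 − (16.53) = 11.87 cm to the left of lens 2, so d_o2 = +11.87 cm.
Lens 2: 1/d_i2 = 1/f₂ − 1/d_o2 = 1/(23.3) − 1/(11.87) = -0.04133, so d_i2 = -24.2 cm.
The final image is virtual, 24.2 cm to the left of lens 2 (overall magnification ≈ -0.55).

24.2 cm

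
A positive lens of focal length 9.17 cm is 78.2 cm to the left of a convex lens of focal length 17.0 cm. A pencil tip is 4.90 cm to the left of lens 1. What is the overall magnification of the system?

Lens 1: 1/d_i1 = 1/(9.17) − 1/(4.90) = -0.09503, so d_i1 = -10.52 cm; m₁ = −d_i1/d_o1 = +2.147.
d_o2 = 78.2 − (-10.52) = 88.72 cm.
Lens 2: 1/d_i2 = 1/(17.0) − 1/(88.72) = 0.04755, so d_i2 = 21.03 cm; m₂ = −d_i2/d_o2 = -0.2370.
m = m₁·m₂ = (+2.147)(-0.2370) = -0.509.

m = -0.509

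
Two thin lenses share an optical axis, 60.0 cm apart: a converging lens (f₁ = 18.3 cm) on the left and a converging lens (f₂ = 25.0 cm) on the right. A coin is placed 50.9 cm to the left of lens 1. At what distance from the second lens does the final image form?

122 cm

Lens 1: 1/d_i1 = 1/f₁ − 1/d_o1 = 1/(18.3) − 1/(50.9) = 0.03500, so d_i1 = 28.57 cm.
The intermediate image is 28.57 cm to the right of lens 1, which is 60.0 − (28.57) = 31.43 cm to the left of lens 2, so d_o2 = +31.43 cm.
Lens 2: 1/d_i2 = 1/f₂ − 1/d_o2 = 1/(25.0) − 1/(31.43) = 0.008183, so d_i2 = 122 cm.
The final image is real, 122 cm to the right of lens 2 (overall magnification ≈ 2.2).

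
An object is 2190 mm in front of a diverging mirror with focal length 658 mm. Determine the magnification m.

For a diverging mirror, f = -658 mm.
1/d_i = 1/f − 1/d_o = 1/(-658.0) − 1/(2190) = -0.001976, so d_i = -506.0 mm.
m = −d_i/d_o = −(-506.0)/(2190) = +0.231.
The image is virtual, upright and reduced, behind the mirror.

m = +0.231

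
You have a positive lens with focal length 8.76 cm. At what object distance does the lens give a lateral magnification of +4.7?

6.90 cm

m = −d_i/d_o ⇒ d_i = −m·d_o.
1/f = 1/d_o + 1/d_i = 1/d_o − 1/(m·d_o) = (1 − 1/m)/d_o, so d_o = f(1 − 1/m) = (8.760)(1 − 1/(+4.7)) = 6.90 cm.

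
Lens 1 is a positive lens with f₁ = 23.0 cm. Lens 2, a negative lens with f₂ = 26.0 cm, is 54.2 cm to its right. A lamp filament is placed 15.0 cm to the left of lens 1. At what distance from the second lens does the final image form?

20.5 cm

Lens 1: 1/d_i1 = 1/f₁ − 1/d_o1 = 1/(23.0) − 1/(15.0) = -0.02319, so d_i1 = -43.12 cm.
The intermediate image is 43.12 cm to the left of lens 1 (virtual), which is 54.2 − (-43.12) = 97.32 cm to the left of lens 2, so d_o2 = +97.32 cm.
Lens 2 is diverging, so f₂ = −26.0 cm.
Lens 2: 1/d_i2 = 1/f₂ − 1/d_o2 = 1/(-26.0) − 1/(97.32) = -0.04874, so d_i2 = -20.5 cm.
The final image is virtual, 20.5 cm to the left of lens 2 (overall magnification ≈ 0.61).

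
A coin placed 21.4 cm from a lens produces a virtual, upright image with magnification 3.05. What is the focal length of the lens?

m = −d_i/d_o ⇒ d_i = −m·d_o = −(+3.05)·(21.4) = -65.27 cm.
1/f = 1/d_o + 1/d_i = 1/(21.4) + 1/(-65.27) = 0.03141, so f = 31.8 cm.
Since f is positive, the lens is converging.

f = 31.8 cm (converging)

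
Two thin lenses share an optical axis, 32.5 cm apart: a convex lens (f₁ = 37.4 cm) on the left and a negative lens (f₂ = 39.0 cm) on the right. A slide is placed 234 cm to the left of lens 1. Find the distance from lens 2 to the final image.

17.4 cm

Lens 1: 1/d_i1 = 1/f₁ − 1/d_o1 = 1/(37.4) − 1/(234) = 0.02246, so d_i1 = 44.51 cm.
The intermediate image is 44.51 cm to the right of lens 1, which lies 12.01 cm to the right of lens 2 — a virtual object — so d_o2 = −12.01 cm.
Lens 2 is diverging, so f₂ = −39.0 cm.
Lens 2: 1/d_i2 = 1/f₂ − 1/d_o2 = 1/(-39.0) − 1/(-12.01) = 0.05762, so d_i2 = 17.4 cm.
The final image is real, 17.4 cm to the right of lens 2 (overall magnification ≈ -0.27).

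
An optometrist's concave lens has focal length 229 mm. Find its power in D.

For a concave lens, f = −229 mm.
f = -22.9 cm = -0.229 m.
P = 1/f = 1/(-0.229 m) = -4.37 D.

P = -4.37 D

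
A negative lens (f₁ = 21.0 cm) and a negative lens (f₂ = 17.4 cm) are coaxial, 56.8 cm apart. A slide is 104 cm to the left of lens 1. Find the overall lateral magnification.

f₁ = −21.0 cm (diverging).
Lens 1: 1/d_i1 = 1/(-21.0) − 1/(104) = -0.05723, so d_i1 = -17.47 cm; m₁ = −d_i1/d_o1 = +0.1680.
d_o2 = 56.8 − (-17.47) = 74.27 cm.
f₂ = −17.4 cm (diverging).
Lens 2: 1/d_i2 = 1/(-17.4) − 1/(74.27) = -0.07094, so d_i2 = -14.10 cm; m₂ = −d_i2/d_o2 = +0.1898.
m = m₁·m₂ = (+0.1680)(+0.1898) = +0.0319.

m = +0.0319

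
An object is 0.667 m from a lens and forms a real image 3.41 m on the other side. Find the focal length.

f = 0.558 m (converging)

Real image ⇒ d_i = +3.41 m.
1/f = 1/d_o + 1/d_i = 1/(0.667) + 1/(3.41) = 1.793, so f = 0.558 m.
Since f is positive, the lens is converging.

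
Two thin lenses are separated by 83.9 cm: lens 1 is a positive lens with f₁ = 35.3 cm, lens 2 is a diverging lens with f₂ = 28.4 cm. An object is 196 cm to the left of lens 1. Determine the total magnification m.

Lens 1: 1/d_i1 = 1/(35.3) − 1/(196) = 0.02323, so d_i1 = 43.05 cm; m₁ = −d_i1/d_o1 = -0.2196.
d_o2 = 83.9 − (43.05) = 40.85 cm.
f₂ = −28.4 cm (diverging).
Lens 2: 1/d_i2 = 1/(-28.4) − 1/(40.85) = -0.05969, so d_i2 = -16.75 cm; m₂ = −d_i2/d_o2 = +0.4101.
m = m₁·m₂ = (-0.2196)(+0.4101) = -0.0901.

m = -0.0901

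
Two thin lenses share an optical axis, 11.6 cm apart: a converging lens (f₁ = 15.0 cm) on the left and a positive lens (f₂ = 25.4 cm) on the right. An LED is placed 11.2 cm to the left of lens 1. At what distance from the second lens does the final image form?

46.6 cm

Lens 1: 1/d_i1 = 1/f₁ − 1/d_o1 = 1/(15.0) − 1/(11.2) = -0.02262, so d_i1 = -44.21 cm.
The intermediate image is 44.21 cm to the left of lens 1 (virtual), which is 11.6 − (-44.21) = 55.81 cm to the left of lens 2, so d_o2 = +55.81 cm.
Lens 2: 1/d_i2 = 1/f₂ − 1/d_o2 = 1/(25.4) − 1/(55.81) = 0.02145, so d_i2 = 46.6 cm.
The final image is real, 46.6 cm to the right of lens 2 (overall magnification ≈ -3.3).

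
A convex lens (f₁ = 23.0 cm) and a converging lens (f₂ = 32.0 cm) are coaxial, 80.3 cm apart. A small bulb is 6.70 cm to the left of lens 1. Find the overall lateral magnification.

m = -0.782

Lens 1: 1/d_i1 = 1/(23.0) − 1/(6.70) = -0.1058, so d_i1 = -9.454 cm; m₁ = −d_i1/d_o1 = +1.411.
d_o2 = 80.3 − (-9.454) = 89.75 cm.
Lens 2: 1/d_i2 = 1/(32.0) − 1/(89.75) = 0.02011, so d_i2 = 49.73 cm; m₂ = −d_i2/d_o2 = -0.5541.
m = m₁·m₂ = (+1.411)(-0.5541) = -0.782.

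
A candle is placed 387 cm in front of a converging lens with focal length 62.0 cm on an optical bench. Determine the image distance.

Thin-lens equation: 1/s_i = 1/f − 1/s_o = 1/(62.00) − 1/(387) = 0.01613 − 0.002584 = 0.01355, so s_i = 73.8 cm.
The image is real, inverted and reduced, on the far side of the lens.

73.8 cm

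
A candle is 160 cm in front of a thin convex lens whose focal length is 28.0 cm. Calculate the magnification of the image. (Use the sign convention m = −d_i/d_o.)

m = -0.212

1/d_i = 1/f − 1/d_o = 1/(28.00) − 1/(160) = 0.02946, so d_i = 33.94 cm.
m = −d_i/d_o = −(33.94)/(160) = -0.212.
The image is real, inverted and reduced, on the far side of the lens.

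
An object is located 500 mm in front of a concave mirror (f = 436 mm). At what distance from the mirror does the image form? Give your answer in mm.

Mirror equation: 1/s_i = 1/f − 1/s_o = 1/(436.0) − 1/(500) = 0.002294 − 0.002000 = 0.0002936, so s_i = 3410 mm.
The image is real, inverted and enlarged, in front of the mirror.

3410 mm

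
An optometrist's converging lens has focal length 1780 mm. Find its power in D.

f = 178 cm = 1.78 m.
P = 1/f = 1/(1.78 m) = +0.562 D.

P = +0.562 D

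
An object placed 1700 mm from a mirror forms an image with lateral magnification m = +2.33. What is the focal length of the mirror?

m = −d_i/d_o ⇒ d_i = −m·d_o = −(+2.33)·(1700) = -3961 mm.
1/f = 1/d_o + 1/d_i = 1/(1700) + 1/(-3961) = 0.0003358, so f = 2980 mm.
Since f is positive, the mirror is concave.

f = 2980 mm (concave)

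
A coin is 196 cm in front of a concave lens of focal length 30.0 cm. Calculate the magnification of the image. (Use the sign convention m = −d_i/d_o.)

For a concave lens, f = -30.0 cm.
1/d_i = 1/f − 1/d_o = 1/(-30.00) − 1/(196) = -0.03844, so d_i = -26.02 cm.
m = −d_i/d_o = −(-26.02)/(196) = +0.133.
The image is virtual, upright and reduced, on the same side as the object.

m = +0.133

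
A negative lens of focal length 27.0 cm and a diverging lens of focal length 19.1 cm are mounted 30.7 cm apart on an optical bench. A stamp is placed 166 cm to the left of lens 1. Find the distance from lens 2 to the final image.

14.1 cm

Lens 1 is diverging, so f₁ = −27.0 cm.
Lens 1: 1/d_i1 = 1/f₁ − 1/d_o1 = 1/(-27.0) − 1/(166) = -0.04306, so d_i1 = -23.22 cm.
The intermediate image is 23.22 cm to the left of lens 1 (virtual), which is 30.7 − (-23.22) = 53.92 cm to the left of lens 2, so d_o2 = +53.92 cm.
Lens 2 is diverging, so f₂ = −19.1 cm.
Lens 2: 1/d_i2 = 1/f₂ − 1/d_o2 = 1/(-19.1) − 1/(53.92) = -0.07090, so d_i2 = -14.1 cm.
The final image is virtual, 14.1 cm to the left of lens 2 (overall magnification ≈ 0.037).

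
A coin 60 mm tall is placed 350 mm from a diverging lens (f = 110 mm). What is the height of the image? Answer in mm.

14.3 mm

For a diverging lens, f = -110 mm.
1/d_i = 1/f − 1/d_o = 1/(-110.0) − 1/(350) = -0.01195, so d_i = -83.70 mm.
m = −d_i/d_o = +0.2391.
|h_i| = |m|·h_o = 0.2391 × 60 = 14.3 mm. The image is virtual, upright and reduced, on the same side as the object.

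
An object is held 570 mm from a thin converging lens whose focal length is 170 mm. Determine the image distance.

Lens equation: 1/v = 1/f − 1/u = 1/(170.0) − 1/(570) = 0.005882 − 0.001754 = 0.004128, so v = 242 mm.
The image is real, inverted and reduced, on the far side of the lens.

242 mm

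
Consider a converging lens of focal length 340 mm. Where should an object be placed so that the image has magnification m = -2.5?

476 mm

m = −d_i/d_o ⇒ d_i = −m·d_o.
1/f = 1/d_o + 1/d_i = 1/d_o − 1/(m·d_o) = (1 − 1/m)/d_o, so d_o = f(1 − 1/m) = (340.0)(1 − 1/(-2.5)) = 476 mm.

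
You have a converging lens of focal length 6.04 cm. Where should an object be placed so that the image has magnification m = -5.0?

m = −d_i/d_o ⇒ d_i = −m·d_o.
1/f = 1/d_o + 1/d_i = 1/d_o − 1/(m·d_o) = (1 − 1/m)/d_o, so d_o = f(1 − 1/m) = (6.040)(1 − 1/(-5.0)) = 7.25 cm.

7.25 cm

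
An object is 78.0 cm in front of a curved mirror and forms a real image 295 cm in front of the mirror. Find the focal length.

Real image ⇒ d_i = +295 cm.
1/f = 1/d_o + 1/d_i = 1/(78.0) + 1/(295) = 0.01621, so f = 61.7 cm.
Since f is positive, the curved mirror is concave.

f = 61.7 cm (concave)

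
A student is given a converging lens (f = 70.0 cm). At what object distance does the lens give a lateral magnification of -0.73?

m = −d_i/d_o ⇒ d_i = −m·d_o.
1/f = 1/d_o + 1/d_i = 1/d_o − 1/(m·d_o) = (1 − 1/m)/d_o, so d_o = f(1 − 1/m) = (70.00)(1 − 1/(-0.73)) = 166 cm.

166 cm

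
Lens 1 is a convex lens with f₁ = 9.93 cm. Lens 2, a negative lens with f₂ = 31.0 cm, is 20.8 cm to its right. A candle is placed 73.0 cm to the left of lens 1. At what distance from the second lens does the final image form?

Lens 1: 1/d_i1 = 1/f₁ − 1/d_o1 = 1/(9.93) − 1/(73.0) = 0.08701, so d_i1 = 11.49 cm.
The intermediate image is 11.49 cm to the right of lens 1, which is 20.8 − (11.49) = 9.310 cm to the left of lens 2, so d_o2 = +9.310 cm.
Lens 2 is diverging, so f₂ = −31.0 cm.
Lens 2: 1/d_i2 = 1/f₂ − 1/d_o2 = 1/(-31.0) − 1/(9.310) = -0.1397, so d_i2 = -7.16 cm.
The final image is virtual, 7.16 cm to the left of lens 2 (overall magnification ≈ -0.12).

7.16 cm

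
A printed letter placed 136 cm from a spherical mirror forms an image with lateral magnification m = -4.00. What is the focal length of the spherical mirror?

f = 109 cm (concave)

m = −d_i/d_o ⇒ d_i = −m·d_o = −(-4.00)·(136) = 544.0 cm.
1/f = 1/d_o + 1/d_i = 1/(136) + 1/(544.0) = 0.009191, so f = 109 cm.
Since f is positive, the spherical mirror is concave.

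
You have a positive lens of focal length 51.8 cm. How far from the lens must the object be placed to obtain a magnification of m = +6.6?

44.0 cm

m = −d_i/d_o ⇒ d_i = −m·d_o.
1/f = 1/d_o + 1/d_i = 1/d_o − 1/(m·d_o) = (1 − 1/m)/d_o, so d_o = f(1 − 1/m) = (51.80)(1 − 1/(+6.6)) = 44.0 cm.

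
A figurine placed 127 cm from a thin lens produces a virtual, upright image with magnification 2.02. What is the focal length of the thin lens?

f = 252 cm (converging)

m = −d_i/d_o ⇒ d_i = −m·d_o = −(+2.02)·(127) = -256.5 cm.
1/f = 1/d_o + 1/d_i = 1/(127) + 1/(-256.5) = 0.003975, so f = 252 cm.
Since f is positive, the thin lens is converging.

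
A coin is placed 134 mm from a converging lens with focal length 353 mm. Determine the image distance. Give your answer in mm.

Lens equation: 1/s_i = 1/f − 1/s_o = 1/(353.0) − 1/(134) = 0.002833 − 0.007463 = -0.004630, so s_i = -216 mm.
The image is virtual, upright and enlarged, on the same side as the object.

216 mm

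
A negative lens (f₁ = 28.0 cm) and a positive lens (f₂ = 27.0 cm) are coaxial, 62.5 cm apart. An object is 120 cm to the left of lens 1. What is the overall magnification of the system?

m = -0.0878

f₁ = −28.0 cm (diverging).
Lens 1: 1/d_i1 = 1/(-28.0) − 1/(120) = -0.04405, so d_i1 = -22.70 cm; m₁ = −d_i1/d_o1 = +0.1892.
d_o2 = 62.5 − (-22.70) = 85.20 cm.
Lens 2: 1/d_i2 = 1/(27.0) − 1/(85.20) = 0.02530, so d_i2 = 39.53 cm; m₂ = −d_i2/d_o2 = -0.4639.
m = m₁·m₂ = (+0.1892)(-0.4639) = -0.0878.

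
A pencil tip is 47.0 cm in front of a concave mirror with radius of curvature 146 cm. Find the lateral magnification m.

f = R/2 = 146/2 = 73.00 cm.
1/d_i = 1/f − 1/d_o = 1/(73.00) − 1/(47.0) = -0.007578, so d_i = -132.0 cm.
m = −d_i/d_o = −(-132.0)/(47.0) = +2.81.
The image is virtual, upright and enlarged, behind the mirror.

m = +2.81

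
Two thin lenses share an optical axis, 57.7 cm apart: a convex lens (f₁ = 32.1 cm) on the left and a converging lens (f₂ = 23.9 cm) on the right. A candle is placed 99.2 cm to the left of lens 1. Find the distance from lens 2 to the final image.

17.9 cm

Lens 1: 1/d_i1 = 1/f₁ − 1/d_o1 = 1/(32.1) − 1/(99.2) = 0.02107, so d_i1 = 47.46 cm.
The intermediate image is 47.46 cm to the right of lens 1, which is 57.7 − (47.46) = 10.24 cm to the left of lens 2, so d_o2 = +10.24 cm.
Lens 2: 1/d_i2 = 1/f₂ − 1/d_o2 = 1/(23.9) − 1/(10.24) = -0.05582, so d_i2 = -17.9 cm.
The final image is virtual, 17.9 cm to the left of lens 2 (overall magnification ≈ -0.84).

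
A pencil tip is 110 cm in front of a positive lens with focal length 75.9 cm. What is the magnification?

m = -2.23

1/d_i = 1/f − 1/d_o = 1/(75.90) − 1/(110) = 0.004084, so d_i = 244.8 cm.
m = −d_i/d_o = −(244.8)/(110) = -2.23.
The image is real, inverted and enlarged, on the far side of the lens.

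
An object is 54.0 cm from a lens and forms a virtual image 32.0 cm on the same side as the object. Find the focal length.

f = -78.5 cm (diverging)

Virtual image ⇒ d_i = −32.0 cm.
1/f = 1/d_o + 1/d_i = 1/(54.0) + 1/(-32.0) = -0.01273, so f = -78.5 cm.
Since f is negative, the lens is diverging.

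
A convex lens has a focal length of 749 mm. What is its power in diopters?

P = +1.34 D

f = 74.9 cm = 0.749 m.
P = 1/f = 1/(0.749 m) = +1.34 D.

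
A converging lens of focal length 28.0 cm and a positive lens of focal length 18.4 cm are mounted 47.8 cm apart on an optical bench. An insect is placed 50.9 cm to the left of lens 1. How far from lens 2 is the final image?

8.09 cm

Lens 1: 1/d_i1 = 1/f₁ − 1/d_o1 = 1/(28.0) − 1/(50.9) = 0.01607, so d_i1 = 62.24 cm.
The intermediate image is 62.24 cm to the right of lens 1, which lies 14.44 cm to the right of lens 2 — a virtual object — so d_o2 = −14.44 cm.
Lens 2: 1/d_i2 = 1/f₂ − 1/d_o2 = 1/(18.4) − 1/(-14.44) = 0.1236, so d_i2 = 8.09 cm.
The final image is real, 8.09 cm to the right of lens 2 (overall magnification ≈ -0.69).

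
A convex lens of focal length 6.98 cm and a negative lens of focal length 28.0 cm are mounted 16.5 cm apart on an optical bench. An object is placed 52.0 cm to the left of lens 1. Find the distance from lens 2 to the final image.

6.48 cm

Lens 1: 1/d_i1 = 1/f₁ − 1/d_o1 = 1/(6.98) − 1/(52.0) = 0.1240, so d_i1 = 8.062 cm.
The intermediate image is 8.062 cm to the right of lens 1, which is 16.5 − (8.062) = 8.438 cm to the left of lens 2, so d_o2 = +8.438 cm.
Lens 2 is diverging, so f₂ = −28.0 cm.
Lens 2: 1/d_i2 = 1/f₂ − 1/d_o2 = 1/(-28.0) − 1/(8.438) = -0.1542, so d_i2 = -6.48 cm.
The final image is virtual, 6.48 cm to the left of lens 2 (overall magnification ≈ -0.12).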